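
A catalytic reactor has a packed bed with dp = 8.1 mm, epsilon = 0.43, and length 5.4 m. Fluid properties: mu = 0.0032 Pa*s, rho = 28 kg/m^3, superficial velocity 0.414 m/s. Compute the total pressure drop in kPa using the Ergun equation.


dp = 8.1 mm = 0.0081 m
Viscous term = 150*0.0032*0.414*(1-0.43)^2 / (0.0081^2*0.43^3) = 12377
Inertial term = 1.75*28*0.414^2*(1-0.43) / (0.0081*0.43^3) = 7433.29
dP/L = 12377 + 7433.29 = 19810.3 Pa/m
dP = 19810.3 * 5.4 / 1000 = 107.0 kPa

107.0 kPa


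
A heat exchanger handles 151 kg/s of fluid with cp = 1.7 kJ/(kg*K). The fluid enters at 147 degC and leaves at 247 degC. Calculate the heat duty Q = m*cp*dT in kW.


Q = m_dot * cp * delta_T
delta_T = 247 - 147 = 100 K
Q = 151 * 1.7 * 100
= 256.7 * 100
= 25670 kW

25670 kW


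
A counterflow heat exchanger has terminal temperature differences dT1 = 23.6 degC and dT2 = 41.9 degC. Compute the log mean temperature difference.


LMTD = (dT1 - dT2) / ln(dT1/dT2)
= (23.6 - 41.9) / ln(23.6 / 41.9) = -18.3 / -0.574039 = 31.88

31.88 degC


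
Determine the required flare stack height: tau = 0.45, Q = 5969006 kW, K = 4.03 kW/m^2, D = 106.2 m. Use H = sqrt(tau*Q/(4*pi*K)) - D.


tau*Q/(4*pi*K) = 0.45 * 5969006 / (4 * pi * 4.03) = 53039.5
sqrt(53039.5) = 230.303
H = 230.303 - 106.2 = 124.1

124.1 m


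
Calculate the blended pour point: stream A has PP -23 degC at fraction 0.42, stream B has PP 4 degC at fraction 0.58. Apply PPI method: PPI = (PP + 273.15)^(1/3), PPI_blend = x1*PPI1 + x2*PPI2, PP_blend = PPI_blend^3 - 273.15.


PPI_1 = (-23 + 273.15)^(1/3) = 6.300865
PPI_2 = (4 + 273.15)^(1/3) = 6.51986
PPI_blend = 0.42 * 6.300865 + 0.58 * 6.51986 = 6.427882
PP_blend = 6.427882^3 - 273.15 = 265.5851 - 273.15 = -7.56

-7.56 degC


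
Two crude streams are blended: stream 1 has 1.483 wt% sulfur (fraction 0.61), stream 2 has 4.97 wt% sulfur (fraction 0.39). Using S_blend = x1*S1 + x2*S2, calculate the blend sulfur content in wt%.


Linear sulfur blending: S_blend = x1*S1 + x2*S2
Contribution 1: 0.61 * 1.483 = 0.90463 wt%
Contribution 2: 0.39 * 4.97 = 1.9383 wt%
S_blend = 0.90463 + 1.9383 = 2.84293

2.84293 wt%


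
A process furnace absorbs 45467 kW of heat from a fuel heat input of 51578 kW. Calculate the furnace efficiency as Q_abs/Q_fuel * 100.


Furnace efficiency = Q_absorbed / Q_fuel * 100
= 45467 / 51578 * 100 = 88.15

88.15 %


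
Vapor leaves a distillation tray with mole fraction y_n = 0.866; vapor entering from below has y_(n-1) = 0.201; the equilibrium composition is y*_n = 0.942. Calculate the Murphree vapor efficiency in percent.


Murphree vapor efficiency: EMV = (y_n - y_(n-1)) / (y*_n - y_(n-1)) * 100
EMV = (0.866 - 0.201) / (0.942 - 0.201) * 100 = 0.665 / 0.741 * 100 = 89.74

89.74 %


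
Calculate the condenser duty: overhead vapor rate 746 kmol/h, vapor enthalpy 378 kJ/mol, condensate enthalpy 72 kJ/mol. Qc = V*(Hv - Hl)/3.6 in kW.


Qc = 746 * (378 - 72) / 3.6 = 746 * 306 / 3.6 = 63410

63410 kW


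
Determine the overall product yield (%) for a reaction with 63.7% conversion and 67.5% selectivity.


Overall yield = conversion (%) * selectivity (%) / 100
Conversion = 63.7%, Selectivity = 67.5%
Y = 63.7 * 67.5 / 100
= 42.9975 %

42.9975 %


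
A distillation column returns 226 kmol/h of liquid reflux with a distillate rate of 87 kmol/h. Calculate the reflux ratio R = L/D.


Reflux ratio definition: R = L / D (liquid returned / distillate withdrawn)
L = 226 kmol/h, D = 87 kmol/h
R = 226 / 87 = 2.598

2.598


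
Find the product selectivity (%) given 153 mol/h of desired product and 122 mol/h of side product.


Selectivity = desired / (desired + undesired) * 100
Total products = 153 + 122 = 275 mol/h
S = 153 / 275 * 100
= 0.5564 * 100
= 55.64 %

55.64 %


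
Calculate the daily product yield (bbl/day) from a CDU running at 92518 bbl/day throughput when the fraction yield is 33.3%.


Crude throughput = 92518 bbl/day
Fraction yield = 33.3%
yield = throughput * fraction / 100
yield = 92518 * 33.3 / 100 = 30808.494

30808.494 bbl/day


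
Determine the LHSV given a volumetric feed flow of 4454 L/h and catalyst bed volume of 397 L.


LHSV = volumetric feed rate / catalyst volume
= 4454 L/h / 397 L
= 11.22 h^-1

11.22 h^-1


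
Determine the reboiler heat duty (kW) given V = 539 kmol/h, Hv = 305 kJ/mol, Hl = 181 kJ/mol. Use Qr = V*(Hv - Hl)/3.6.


Qr = 539 * (305 - 181) / 3.6 = 539 * 124 / 3.6 = 18570

18570 kW


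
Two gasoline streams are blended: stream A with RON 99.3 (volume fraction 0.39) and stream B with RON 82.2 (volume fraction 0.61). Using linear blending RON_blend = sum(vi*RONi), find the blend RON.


Linear blending: RON_blend = sum(vi * RONi)
Contribution 1: 0.39 * 99.3 = 38.727
Contribution 2: 0.61 * 82.2 = 50.142
RON_blend = 38.727 + 50.142 = 88.869

88.869


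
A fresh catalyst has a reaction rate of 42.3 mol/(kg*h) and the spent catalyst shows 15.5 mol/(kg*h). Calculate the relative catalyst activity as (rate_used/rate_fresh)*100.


Activity (%) = (rate_used / rate_fresh) * 100
rate_used = 15.5, rate_fresh = 42.3
= (15.5 / 42.3) * 100
= 0.3664 * 100 = 36.64

36.64 %


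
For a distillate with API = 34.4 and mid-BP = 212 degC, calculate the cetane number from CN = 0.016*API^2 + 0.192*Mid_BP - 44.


CN = 0.016 * 34.4^2 + 0.192 * 212 - 44
CN = 18.93376 + 40.704 - 44 = 15.63776

15.63776


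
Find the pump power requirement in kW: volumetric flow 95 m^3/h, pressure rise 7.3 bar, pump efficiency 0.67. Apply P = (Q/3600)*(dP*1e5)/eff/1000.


Q = 95 / 3600 = 0.0263889 m^3/s
P = 0.0263889 * (7.3 * 1e5) / 0.67 / 1000 = 28.75

28.75 kW


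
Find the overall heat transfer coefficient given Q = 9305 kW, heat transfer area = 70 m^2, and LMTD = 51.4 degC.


From Q = U*A*LMTD, U = Q / (A * LMTD)
U = 9305 / (70 * 51.4) = 9305 / 3598 = 2.586

2.586 kW/(m^2*K)


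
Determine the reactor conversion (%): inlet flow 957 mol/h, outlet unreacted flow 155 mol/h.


X = (F_in - F_out) / F_in * 100
Moles reacted = 957 - 155 = 802
X = 802 / 957 * 100
= 0.8380 * 100
= 83.80 %

83.80 %


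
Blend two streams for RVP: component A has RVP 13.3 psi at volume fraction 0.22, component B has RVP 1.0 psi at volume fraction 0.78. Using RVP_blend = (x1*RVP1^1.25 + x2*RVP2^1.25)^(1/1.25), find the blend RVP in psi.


Chevron index: RVP_blend = (sum xi*RVPi^1.25)^(1/1.25)
RVP^1.25 terms: 0.22 * 13.3^1.25 + 0.78 * 1.0^1.25 = 6.36775
RVP_blend = 6.36775^(1/1.25) = 4.397

4.397 psi


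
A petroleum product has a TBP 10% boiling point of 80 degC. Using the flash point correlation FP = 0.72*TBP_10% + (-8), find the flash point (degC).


FP = 0.72 * 80 + (-8) = 49.6

49.6 degC


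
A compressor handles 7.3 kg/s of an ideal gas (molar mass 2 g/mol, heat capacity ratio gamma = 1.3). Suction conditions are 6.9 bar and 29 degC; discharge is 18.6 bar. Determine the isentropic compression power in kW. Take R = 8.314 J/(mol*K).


Isentropic work: W = m*(gamma/(gamma-1))*(R*T1/MW)*((P2/P1)^((gamma-1)/gamma) - 1)
T1 = 29 + 273.15 = 302.15 K
Pressure ratio = 18.6 / 6.9 = 2.69565
Exponent = (1.3 - 1)/1.3 = 0.230769
(P2/P1)^exp - 1 = 2.69565^0.230769 - 1 = 0.25714
W = 7.3 * 1.3 / 0.3 * 8.314 * 302.15 / 2 * 0.25714 = 10220

10220 kW


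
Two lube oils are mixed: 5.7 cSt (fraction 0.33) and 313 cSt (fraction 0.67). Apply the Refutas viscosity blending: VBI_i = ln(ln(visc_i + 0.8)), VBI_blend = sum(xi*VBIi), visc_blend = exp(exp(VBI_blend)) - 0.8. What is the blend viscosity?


Refutas method: VBN_i = 14.534*ln(ln(visc_i + 0.8)) + 10.975, blended linearly by mass fraction; since VBN is linear in VBI_i = ln(ln(visc_i + 0.8)) and the fractions sum to 1, blend VBI directly: visc = exp(exp(VBI_blend)) - 0.8
VBI_1 = ln(ln(5.7 + 0.8)) = 0.626902
VBI_2 = ln(ln(313 + 0.8)) = 1.74898
VBI_blend = 0.33 * 0.626902 + 0.67 * 1.74898 = 1.37869
visc_blend = exp(exp(1.37869)) - 0.8 = 52.17

52.17 cSt


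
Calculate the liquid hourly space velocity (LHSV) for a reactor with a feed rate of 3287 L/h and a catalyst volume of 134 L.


LHSV = volumetric feed rate / catalyst volume
= 3287 L/h / 134 L
= 24.53 h^-1

24.53 h^-1


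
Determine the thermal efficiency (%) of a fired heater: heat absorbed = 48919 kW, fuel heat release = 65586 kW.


Furnace efficiency = Q_absorbed / Q_fuel * 100
= 48919 / 65586 * 100 = 74.59

74.59 %


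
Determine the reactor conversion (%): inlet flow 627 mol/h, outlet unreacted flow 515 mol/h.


X = (F_in - F_out) / F_in * 100
Moles reacted = 627 - 515 = 112
X = 112 / 627 * 100
= 0.1786 * 100
= 17.86 %

17.86 %


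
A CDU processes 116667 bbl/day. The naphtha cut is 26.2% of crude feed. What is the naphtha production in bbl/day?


Crude throughput = 116667 bbl/day
Fraction yield = 26.2%
yield = throughput * fraction / 100
yield = 116667 * 26.2 / 100 = 30566.754

30566.754 bbl/day


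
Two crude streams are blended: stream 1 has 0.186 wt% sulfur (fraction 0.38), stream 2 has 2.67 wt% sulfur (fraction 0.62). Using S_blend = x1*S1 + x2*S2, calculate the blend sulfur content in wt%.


Linear sulfur blending: S_blend = x1*S1 + x2*S2
Contribution 1: 0.38 * 0.186 = 0.07068 wt%
Contribution 2: 0.62 * 2.67 = 1.6554 wt%
S_blend = 0.07068 + 1.6554 = 1.72608

1.72608 wt%


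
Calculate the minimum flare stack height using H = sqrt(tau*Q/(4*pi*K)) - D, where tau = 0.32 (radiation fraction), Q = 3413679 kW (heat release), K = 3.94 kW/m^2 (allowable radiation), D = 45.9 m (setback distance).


tau*Q/(4*pi*K) = 0.32 * 3413679 / (4 * pi * 3.94) = 22063.1
sqrt(22063.1) = 148.537
H = 148.537 - 45.9 = 102.6

102.6 m


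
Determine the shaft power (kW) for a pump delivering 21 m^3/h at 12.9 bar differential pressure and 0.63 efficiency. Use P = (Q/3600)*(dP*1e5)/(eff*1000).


Q = 21 / 3600 = 0.00583333 m^3/s
P = 0.00583333 * (12.9 * 1e5) / 0.63 / 1000 = 11.94

11.94 kW


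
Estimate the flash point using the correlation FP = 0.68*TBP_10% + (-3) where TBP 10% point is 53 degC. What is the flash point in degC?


FP = 0.68 * 53 + (-3) = 33.04

33.04 degC


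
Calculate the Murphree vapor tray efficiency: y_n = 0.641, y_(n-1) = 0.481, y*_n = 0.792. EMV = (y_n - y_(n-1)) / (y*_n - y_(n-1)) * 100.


Murphree vapor efficiency: EMV = (y_n - y_(n-1)) / (y*_n - y_(n-1)) * 100
EMV = (0.641 - 0.481) / (0.792 - 0.481) * 100 = 0.16 / 0.311 * 100 = 51.45

51.45 %


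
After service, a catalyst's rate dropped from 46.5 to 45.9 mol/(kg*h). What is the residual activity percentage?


Activity (%) = (rate_used / rate_fresh) * 100
rate_used = 45.9, rate_fresh = 46.5
= (45.9 / 46.5) * 100
= 0.9871 * 100 = 98.71

98.71 %


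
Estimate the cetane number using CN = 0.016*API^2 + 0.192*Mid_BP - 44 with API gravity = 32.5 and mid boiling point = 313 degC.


CN = 0.016 * 32.5^2 + 0.192 * 313 - 44
CN = 16.9 + 60.096 - 44 = 32.996

32.996


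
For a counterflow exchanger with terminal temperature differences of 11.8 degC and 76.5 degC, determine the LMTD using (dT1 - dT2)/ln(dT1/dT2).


LMTD = (dT1 - dT2) / ln(dT1/dT2)
= (11.8 - 76.5) / ln(11.8 / 76.5) = -64.7 / -1.86919 = 34.61

34.61 degC


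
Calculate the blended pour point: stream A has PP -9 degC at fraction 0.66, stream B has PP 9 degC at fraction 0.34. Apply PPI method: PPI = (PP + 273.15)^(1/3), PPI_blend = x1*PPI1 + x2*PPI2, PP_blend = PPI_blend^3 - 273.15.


PPI_1 = (-9 + 273.15)^(1/3) = 6.416283
PPI_2 = (9 + 273.15)^(1/3) = 6.558835
PPI_blend = 0.66 * 6.416283 + 0.34 * 6.558835 = 6.464751
PP_blend = 6.464751^3 - 273.15 = 270.1814 - 273.15 = -2.97

-2.97 degC


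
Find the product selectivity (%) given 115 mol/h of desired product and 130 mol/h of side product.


Selectivity = desired / (desired + undesired) * 100
Total products = 115 + 130 = 245 mol/h
S = 115 / 245 * 100
= 0.4694 * 100
= 46.94 %

46.94 %


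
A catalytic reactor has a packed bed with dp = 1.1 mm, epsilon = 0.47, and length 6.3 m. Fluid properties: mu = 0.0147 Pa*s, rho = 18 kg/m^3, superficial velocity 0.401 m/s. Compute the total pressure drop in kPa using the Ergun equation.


dp = 1.1 mm = 0.0011 m
Viscous term = 150*0.0147*0.401*(1-0.47)^2 / (0.0011^2*0.47^3) = 1977090
Inertial term = 1.75*18*0.401^2*(1-0.47) / (0.0011*0.47^3) = 23506.6
dP/L = 1977090 + 23506.6 = 2000600 Pa/m
dP = 2000600 * 6.3 / 1000 = 12600 kPa

12600 kPa


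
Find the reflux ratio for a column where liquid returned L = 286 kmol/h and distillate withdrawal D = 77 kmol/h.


Reflux ratio definition: R = L / D (liquid returned / distillate withdrawn)
L = 286 kmol/h, D = 77 kmol/h
R = 286 / 77 = 3.714

3.714


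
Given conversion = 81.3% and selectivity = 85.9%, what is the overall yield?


Overall yield = conversion (%) * selectivity (%) / 100
Conversion = 81.3%, Selectivity = 85.9%
Y = 81.3 * 85.9 / 100
= 69.8367 %

69.8367 %


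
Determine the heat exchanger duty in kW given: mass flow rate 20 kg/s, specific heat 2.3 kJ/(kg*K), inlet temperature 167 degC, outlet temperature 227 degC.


Q = m_dot * cp * delta_T
delta_T = 227 - 167 = 60 K
Q = 20 * 2.3 * 60
= 46 * 60
= 2760 kW

2760 kW


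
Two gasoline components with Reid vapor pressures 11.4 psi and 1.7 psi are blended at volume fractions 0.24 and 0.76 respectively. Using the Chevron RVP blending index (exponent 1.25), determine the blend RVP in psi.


Chevron index: RVP_blend = (sum xi*RVPi^1.25)^(1/1.25)
RVP^1.25 terms: 0.24 * 11.4^1.25 + 0.76 * 1.7^1.25 = 6.50267
RVP_blend = 6.50267^(1/1.25) = 4.472

4.472 psi


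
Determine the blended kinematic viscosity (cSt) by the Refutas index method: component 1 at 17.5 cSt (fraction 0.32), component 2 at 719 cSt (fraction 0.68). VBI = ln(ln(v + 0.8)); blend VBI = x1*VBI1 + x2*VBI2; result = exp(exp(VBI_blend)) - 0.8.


Refutas method: VBN_i = 14.534*ln(ln(visc_i + 0.8)) + 10.975, blended linearly by mass fraction; since VBN is linear in VBI_i = ln(ln(visc_i + 0.8)) and the fractions sum to 1, blend VBI directly: visc = exp(exp(VBI_blend)) - 0.8
VBI_1 = ln(ln(17.5 + 0.8)) = 1.06709
VBI_2 = ln(ln(719 + 0.8)) = 1.88388
VBI_blend = 0.32 * 1.06709 + 0.68 * 1.88388 = 1.62251
visc_blend = exp(exp(1.62251)) - 0.8 = 157.7

157.7 cSt


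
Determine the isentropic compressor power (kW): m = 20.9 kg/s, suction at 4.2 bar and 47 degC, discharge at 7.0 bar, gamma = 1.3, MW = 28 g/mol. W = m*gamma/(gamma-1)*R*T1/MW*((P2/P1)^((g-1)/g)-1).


Isentropic work: W = m*(gamma/(gamma-1))*(R*T1/MW)*((P2/P1)^((gamma-1)/gamma) - 1)
T1 = 47 + 273.15 = 320.15 K
Pressure ratio = 7.0 / 4.2 = 1.66667
Exponent = (1.3 - 1)/1.3 = 0.230769
(P2/P1)^exp - 1 = 1.66667^0.230769 - 1 = 0.125113
W = 20.9 * 1.3 / 0.3 * 8.314 * 320.15 / 28 * 0.125113 = 1077

1077 kW


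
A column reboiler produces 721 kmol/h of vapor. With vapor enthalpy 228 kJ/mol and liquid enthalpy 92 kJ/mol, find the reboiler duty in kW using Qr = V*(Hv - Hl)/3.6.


Qr = 721 * (228 - 92) / 3.6 = 721 * 136 / 3.6 = 27240

27240 kW


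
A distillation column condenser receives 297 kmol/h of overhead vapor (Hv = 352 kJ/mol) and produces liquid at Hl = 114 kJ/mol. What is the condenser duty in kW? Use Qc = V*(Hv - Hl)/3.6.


Qc = 297 * (352 - 114) / 3.6 = 297 * 238 / 3.6 = 19640

19640 kW


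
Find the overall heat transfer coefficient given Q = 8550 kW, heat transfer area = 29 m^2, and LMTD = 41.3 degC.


From Q = U*A*LMTD, U = Q / (A * LMTD)
U = 8550 / (29 * 41.3) = 8550 / 1197.7 = 7.139

7.139 kW/(m^2*K)


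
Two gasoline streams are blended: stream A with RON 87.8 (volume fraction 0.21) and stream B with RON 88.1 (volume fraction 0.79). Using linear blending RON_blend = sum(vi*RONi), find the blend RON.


Linear blending: RON_blend = sum(vi * RONi)
Contribution 1: 0.21 * 87.8 = 18.438
Contribution 2: 0.79 * 88.1 = 69.599
RON_blend = 18.438 + 69.599 = 88.037

88.037


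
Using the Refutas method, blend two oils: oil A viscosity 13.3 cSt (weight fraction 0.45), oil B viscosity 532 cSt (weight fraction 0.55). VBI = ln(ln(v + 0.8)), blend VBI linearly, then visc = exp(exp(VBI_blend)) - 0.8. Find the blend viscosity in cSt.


Refutas method: VBN_i = 14.534*ln(ln(visc_i + 0.8)) + 10.975, blended linearly by mass fraction; since VBN is linear in VBI_i = ln(ln(visc_i + 0.8)) and the fractions sum to 1, blend VBI directly: visc = exp(exp(VBI_blend)) - 0.8
VBI_1 = ln(ln(13.3 + 0.8)) = 0.973115
VBI_2 = ln(ln(532 + 0.8)) = 1.83707
VBI_blend = 0.45 * 0.973115 + 0.55 * 1.83707 = 1.44829
visc_blend = exp(exp(1.44829)) - 0.8 = 69.72

69.72 cSt


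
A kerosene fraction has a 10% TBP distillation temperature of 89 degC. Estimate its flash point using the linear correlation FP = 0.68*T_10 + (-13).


FP = 0.68 * 89 + (-13) = 47.52

47.52 degC


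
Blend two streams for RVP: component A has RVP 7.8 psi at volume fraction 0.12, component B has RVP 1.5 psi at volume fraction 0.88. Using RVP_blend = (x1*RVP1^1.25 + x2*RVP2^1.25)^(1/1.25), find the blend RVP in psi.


Chevron index: RVP_blend = (sum xi*RVPi^1.25)^(1/1.25)
RVP^1.25 terms: 0.12 * 7.8^1.25 + 0.88 * 1.5^1.25 = 3.02505
RVP_blend = 3.02505^(1/1.25) = 2.424

2.424 psi


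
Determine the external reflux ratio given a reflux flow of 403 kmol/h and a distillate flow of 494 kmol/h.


Reflux ratio definition: R = L / D (liquid returned / distillate withdrawn)
L = 403 kmol/h, D = 494 kmol/h
R = 403 / 494 = 0.8158

0.8158


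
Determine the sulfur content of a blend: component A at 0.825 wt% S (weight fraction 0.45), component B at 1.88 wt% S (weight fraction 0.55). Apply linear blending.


Linear sulfur blending: S_blend = x1*S1 + x2*S2
Contribution 1: 0.45 * 0.825 = 0.37125 wt%
Contribution 2: 0.55 * 1.88 = 1.034 wt%
S_blend = 0.37125 + 1.034 = 1.40525

1.40525 wt%


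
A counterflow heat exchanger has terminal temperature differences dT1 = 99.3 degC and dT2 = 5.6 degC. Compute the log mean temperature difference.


LMTD = (dT1 - dT2) / ln(dT1/dT2)
= (99.3 - 5.6) / ln(99.3 / 5.6) = 93.7 / 2.87538 = 32.59

32.59 degC


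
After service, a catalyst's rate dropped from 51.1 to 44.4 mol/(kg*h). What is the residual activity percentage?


Activity (%) = (rate_used / rate_fresh) * 100
rate_used = 44.4, rate_fresh = 51.1
= (44.4 / 51.1) * 100
= 0.8689 * 100 = 86.89

86.89 %


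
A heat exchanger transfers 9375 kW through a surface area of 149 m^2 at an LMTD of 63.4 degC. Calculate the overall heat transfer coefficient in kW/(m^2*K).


From Q = U*A*LMTD, U = Q / (A * LMTD)
U = 9375 / (149 * 63.4) = 9375 / 9446.6 = 0.9924

0.9924 kW/(m^2*K)


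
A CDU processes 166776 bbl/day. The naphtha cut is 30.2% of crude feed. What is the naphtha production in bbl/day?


Crude throughput = 166776 bbl/day
Fraction yield = 30.2%
yield = throughput * fraction / 100
yield = 166776 * 30.2 / 100 = 50366.352

50366.352 bbl/day


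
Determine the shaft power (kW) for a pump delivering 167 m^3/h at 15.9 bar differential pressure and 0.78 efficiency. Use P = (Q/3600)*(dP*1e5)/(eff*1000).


Q = 167 / 3600 = 0.0463889 m^3/s
P = 0.0463889 * (15.9 * 1e5) / 0.78 / 1000 = 94.56

94.56 kW


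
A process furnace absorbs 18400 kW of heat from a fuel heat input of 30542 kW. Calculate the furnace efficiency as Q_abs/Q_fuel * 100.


Furnace efficiency = Q_absorbed / Q_fuel * 100
= 18400 / 30542 * 100 = 60.24

60.24 %


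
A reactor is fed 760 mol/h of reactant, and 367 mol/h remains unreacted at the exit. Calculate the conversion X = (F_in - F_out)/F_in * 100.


X = (F_in - F_out) / F_in * 100
Moles reacted = 760 - 367 = 393
X = 393 / 760 * 100
= 0.5171 * 100
= 51.71 %

51.71 %


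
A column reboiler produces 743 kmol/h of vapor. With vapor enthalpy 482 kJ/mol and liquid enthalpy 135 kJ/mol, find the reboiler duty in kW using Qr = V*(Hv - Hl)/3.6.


Qr = 743 * (482 - 135) / 3.6 = 743 * 347 / 3.6 = 71620

71620 kW


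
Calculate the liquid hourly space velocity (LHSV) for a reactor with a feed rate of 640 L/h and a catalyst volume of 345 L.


LHSV = volumetric feed rate / catalyst volume
= 640 L/h / 345 L
= 1.855 h^-1

1.855 h^-1


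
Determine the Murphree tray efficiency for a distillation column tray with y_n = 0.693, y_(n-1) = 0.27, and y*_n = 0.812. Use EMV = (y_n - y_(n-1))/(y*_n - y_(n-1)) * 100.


Murphree vapor efficiency: EMV = (y_n - y_(n-1)) / (y*_n - y_(n-1)) * 100
EMV = (0.693 - 0.27) / (0.812 - 0.27) * 100 = 0.423 / 0.542 * 100 = 78.04

78.04 %


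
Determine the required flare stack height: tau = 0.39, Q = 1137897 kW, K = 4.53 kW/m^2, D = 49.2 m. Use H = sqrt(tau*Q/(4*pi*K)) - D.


tau*Q/(4*pi*K) = 0.39 * 1137897 / (4 * pi * 4.53) = 7795.78
sqrt(7795.78) = 88.2937
H = 88.2937 - 49.2 = 39.09

39.09 m


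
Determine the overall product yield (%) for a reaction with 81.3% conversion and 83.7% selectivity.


Overall yield = conversion (%) * selectivity (%) / 100
Conversion = 81.3%, Selectivity = 83.7%
Y = 81.3 * 83.7 / 100
= 68.0481 %

68.0481 %


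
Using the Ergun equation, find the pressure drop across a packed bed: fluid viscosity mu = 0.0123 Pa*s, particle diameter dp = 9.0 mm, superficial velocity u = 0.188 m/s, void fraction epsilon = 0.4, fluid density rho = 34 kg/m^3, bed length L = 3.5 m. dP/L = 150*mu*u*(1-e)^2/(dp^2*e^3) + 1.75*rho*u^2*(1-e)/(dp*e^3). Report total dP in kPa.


dp = 9.0 mm = 0.009 m
Viscous term = 150*0.0123*0.188*(1-0.4)^2 / (0.009^2*0.4^3) = 24087.5
Inertial term = 1.75*34*0.188^2*(1-0.4) / (0.009*0.4^3) = 2190.59
dP/L = 24087.5 + 2190.59 = 26278.1 Pa/m
dP = 26278.1 * 3.5 / 1000 = 91.97 kPa

91.97 kPa


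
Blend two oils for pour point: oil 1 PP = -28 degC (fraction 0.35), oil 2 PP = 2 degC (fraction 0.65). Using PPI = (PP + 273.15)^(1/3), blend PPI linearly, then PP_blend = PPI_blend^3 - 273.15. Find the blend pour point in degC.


PPI_1 = (-28 + 273.15)^(1/3) = 6.258601
PPI_2 = (2 + 273.15)^(1/3) = 6.504139
PPI_blend = 0.35 * 6.258601 + 0.65 * 6.504139 = 6.418201
PP_blend = 6.418201^3 - 273.15 = 264.3869 - 273.15 = -8.76

-8.76 degC


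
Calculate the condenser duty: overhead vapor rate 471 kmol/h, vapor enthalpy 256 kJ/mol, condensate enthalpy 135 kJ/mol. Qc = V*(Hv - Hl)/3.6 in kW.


Qc = 471 * (256 - 135) / 3.6 = 471 * 121 / 3.6 = 15830

15830 kW


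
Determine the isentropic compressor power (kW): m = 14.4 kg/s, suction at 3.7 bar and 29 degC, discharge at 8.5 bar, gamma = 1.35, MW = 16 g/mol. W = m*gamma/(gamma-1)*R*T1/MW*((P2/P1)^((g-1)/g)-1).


Isentropic work: W = m*(gamma/(gamma-1))*(R*T1/MW)*((P2/P1)^((gamma-1)/gamma) - 1)
T1 = 29 + 273.15 = 302.15 K
Pressure ratio = 8.5 / 3.7 = 2.2973
Exponent = (1.35 - 1)/1.35 = 0.259259
(P2/P1)^exp - 1 = 2.2973^0.259259 - 1 = 0.240649
W = 14.4 * 1.35 / 0.35 * 8.314 * 302.15 / 16 * 0.240649 = 2099

2099 kW


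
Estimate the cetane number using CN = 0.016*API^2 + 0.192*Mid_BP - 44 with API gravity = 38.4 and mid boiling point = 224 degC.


CN = 0.016 * 38.4^2 + 0.192 * 224 - 44
CN = 23.59296 + 43.008 - 44 = 22.60096

22.60096


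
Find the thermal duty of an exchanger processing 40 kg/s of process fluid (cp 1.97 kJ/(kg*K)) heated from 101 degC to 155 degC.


Q = m_dot * cp * delta_T
delta_T = 155 - 101 = 54 K
Q = 40 * 1.97 * 54
= 78.8 * 54
= 4255.2 kW

4255.2 kW


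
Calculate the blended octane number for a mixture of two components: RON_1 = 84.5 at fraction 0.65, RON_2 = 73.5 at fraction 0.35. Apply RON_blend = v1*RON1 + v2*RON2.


Linear blending: RON_blend = sum(vi * RONi)
Contribution 1: 0.65 * 84.5 = 54.925
Contribution 2: 0.35 * 73.5 = 25.725
RON_blend = 54.925 + 25.725 = 80.65

80.65


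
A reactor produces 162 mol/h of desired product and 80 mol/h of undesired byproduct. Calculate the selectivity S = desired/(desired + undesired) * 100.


Selectivity = desired / (desired + undesired) * 100
Total products = 162 + 80 = 242 mol/h
S = 162 / 242 * 100
= 0.6694 * 100
= 66.94 %

66.94 %


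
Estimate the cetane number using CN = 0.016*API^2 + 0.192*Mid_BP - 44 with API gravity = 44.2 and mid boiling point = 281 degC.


CN = 0.016 * 44.2^2 + 0.192 * 281 - 44
CN = 31.25824 + 53.952 - 44 = 41.21024

41.21024


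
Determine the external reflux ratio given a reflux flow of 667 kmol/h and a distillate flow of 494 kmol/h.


Reflux ratio definition: R = L / D (liquid returned / distillate withdrawn)
L = 667 kmol/h, D = 494 kmol/h
R = 667 / 494 = 1.350

1.350


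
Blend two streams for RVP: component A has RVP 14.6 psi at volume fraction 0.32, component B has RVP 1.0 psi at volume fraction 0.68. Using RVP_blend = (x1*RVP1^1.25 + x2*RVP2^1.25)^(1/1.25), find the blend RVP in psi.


Chevron index: RVP_blend = (sum xi*RVPi^1.25)^(1/1.25)
RVP^1.25 terms: 0.32 * 14.6^1.25 + 0.68 * 1.0^1.25 = 9.81253
RVP_blend = 9.81253^(1/1.25) = 6.215

6.215 psi


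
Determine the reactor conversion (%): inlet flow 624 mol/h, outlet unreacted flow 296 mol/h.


X = (F_in - F_out) / F_in * 100
Moles reacted = 624 - 296 = 328
X = 328 / 624 * 100
= 0.5256 * 100
= 52.56 %

52.56 %


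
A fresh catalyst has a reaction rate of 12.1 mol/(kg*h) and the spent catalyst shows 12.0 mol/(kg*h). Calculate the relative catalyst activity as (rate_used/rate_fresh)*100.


Activity (%) = (rate_used / rate_fresh) * 100
rate_used = 12.0, rate_fresh = 12.1
= (12.0 / 12.1) * 100
= 0.9917 * 100 = 99.17

99.17 %


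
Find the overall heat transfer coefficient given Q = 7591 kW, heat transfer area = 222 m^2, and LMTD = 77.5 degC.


From Q = U*A*LMTD, U = Q / (A * LMTD)
U = 7591 / (222 * 77.5) = 7591 / 17205 = 0.4412

0.4412 kW/(m^2*K)


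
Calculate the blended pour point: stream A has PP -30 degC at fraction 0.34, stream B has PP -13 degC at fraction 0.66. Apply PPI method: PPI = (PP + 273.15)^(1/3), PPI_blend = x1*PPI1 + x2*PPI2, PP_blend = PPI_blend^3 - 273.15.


PPI_1 = (-30 + 273.15)^(1/3) = 6.241535
PPI_2 = (-13 + 273.15)^(1/3) = 6.383731
PPI_blend = 0.34 * 6.241535 + 0.66 * 6.383731 = 6.335384
PP_blend = 6.335384^3 - 273.15 = 254.2839 - 273.15 = -18.87

-18.87 degC


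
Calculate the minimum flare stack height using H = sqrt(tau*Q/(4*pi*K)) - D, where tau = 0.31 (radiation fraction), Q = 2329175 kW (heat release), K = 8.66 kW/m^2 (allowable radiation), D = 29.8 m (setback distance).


tau*Q/(4*pi*K) = 0.31 * 2329175 / (4 * pi * 8.66) = 6634.93
sqrt(6634.93) = 81.4551
H = 81.4551 - 29.8 = 51.66

51.66 m


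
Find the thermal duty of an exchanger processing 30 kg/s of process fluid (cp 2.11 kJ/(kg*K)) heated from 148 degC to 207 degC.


Q = m_dot * cp * delta_T
delta_T = 207 - 148 = 59 K
Q = 30 * 2.11 * 59
= 63.3 * 59
= 3734.7 kW

3734.7 kW


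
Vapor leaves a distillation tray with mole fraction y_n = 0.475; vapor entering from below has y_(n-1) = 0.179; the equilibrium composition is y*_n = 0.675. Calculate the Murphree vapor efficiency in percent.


Murphree vapor efficiency: EMV = (y_n - y_(n-1)) / (y*_n - y_(n-1)) * 100
EMV = (0.475 - 0.179) / (0.675 - 0.179) * 100 = 0.296 / 0.496 * 100 = 59.68

59.68 %


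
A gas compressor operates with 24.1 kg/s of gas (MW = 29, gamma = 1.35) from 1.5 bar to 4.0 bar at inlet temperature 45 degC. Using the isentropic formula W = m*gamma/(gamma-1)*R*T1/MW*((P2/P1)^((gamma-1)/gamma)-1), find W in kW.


Isentropic work: W = m*(gamma/(gamma-1))*(R*T1/MW)*((P2/P1)^((gamma-1)/gamma) - 1)
T1 = 45 + 273.15 = 318.15 K
Pressure ratio = 4.0 / 1.5 = 2.66667
Exponent = (1.35 - 1)/1.35 = 0.259259
(P2/P1)^exp - 1 = 2.66667^0.259259 - 1 = 0.289545
W = 24.1 * 1.35 / 0.35 * 8.314 * 318.15 / 29 * 0.289545 = 2455

2455 kW


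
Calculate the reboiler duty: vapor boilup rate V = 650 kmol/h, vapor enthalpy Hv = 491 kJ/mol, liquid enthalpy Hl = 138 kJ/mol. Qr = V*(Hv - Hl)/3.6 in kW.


Qr = 650 * (491 - 138) / 3.6 = 650 * 353 / 3.6 = 63740

63740 kW


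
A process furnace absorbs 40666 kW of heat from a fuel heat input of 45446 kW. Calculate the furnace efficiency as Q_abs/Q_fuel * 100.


Furnace efficiency = Q_absorbed / Q_fuel * 100
= 40666 / 45446 * 100 = 89.48

89.48 %


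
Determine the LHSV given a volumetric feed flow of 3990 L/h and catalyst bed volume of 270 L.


LHSV = volumetric feed rate / catalyst volume
= 3990 L/h / 270 L
= 14.78 h^-1

14.78 h^-1


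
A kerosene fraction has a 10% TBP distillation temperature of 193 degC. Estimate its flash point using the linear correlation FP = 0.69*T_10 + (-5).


FP = 0.69 * 193 + (-5) = 128.17

128.17 degC


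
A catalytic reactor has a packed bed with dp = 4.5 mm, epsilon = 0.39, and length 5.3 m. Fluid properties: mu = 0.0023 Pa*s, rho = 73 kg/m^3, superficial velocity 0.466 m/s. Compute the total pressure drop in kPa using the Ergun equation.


dp = 4.5 mm = 0.0045 m
Viscous term = 150*0.0023*0.466*(1-0.39)^2 / (0.0045^2*0.39^3) = 49801.9
Inertial term = 1.75*73*0.466^2*(1-0.39) / (0.0045*0.39^3) = 63395.2
dP/L = 49801.9 + 63395.2 = 113197 Pa/m
dP = 113197 * 5.3 / 1000 = 599.9 kPa

599.9 kPa


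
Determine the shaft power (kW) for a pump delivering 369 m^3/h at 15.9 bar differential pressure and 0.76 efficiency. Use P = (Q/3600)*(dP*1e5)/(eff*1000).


Q = 369 / 3600 = 0.1025 m^3/s
P = 0.1025 * (15.9 * 1e5) / 0.76 / 1000 = 214.4

214.4 kW


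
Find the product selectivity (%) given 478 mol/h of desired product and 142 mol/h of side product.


Selectivity = desired / (desired + undesired) * 100
Total products = 478 + 142 = 620 mol/h
S = 478 / 620 * 100
= 0.7710 * 100
= 77.10 %

77.10 %


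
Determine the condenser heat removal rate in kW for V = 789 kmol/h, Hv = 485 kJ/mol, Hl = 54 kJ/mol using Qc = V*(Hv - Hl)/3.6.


Qc = 789 * (485 - 54) / 3.6 = 789 * 431 / 3.6 = 94460

94460 kW


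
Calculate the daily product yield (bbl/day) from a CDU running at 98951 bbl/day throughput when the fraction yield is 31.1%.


Crude throughput = 98951 bbl/day
Fraction yield = 31.1%
yield = throughput * fraction / 100
yield = 98951 * 31.1 / 100 = 30773.761

30773.761 bbl/day


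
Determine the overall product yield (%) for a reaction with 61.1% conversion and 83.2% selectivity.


Overall yield = conversion (%) * selectivity (%) / 100
Conversion = 61.1%, Selectivity = 83.2%
Y = 61.1 * 83.2 / 100
= 50.8352 %

50.8352 %


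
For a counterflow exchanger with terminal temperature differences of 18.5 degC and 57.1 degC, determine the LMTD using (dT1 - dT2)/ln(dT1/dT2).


LMTD = (dT1 - dT2) / ln(dT1/dT2)
= (18.5 - 57.1) / ln(18.5 / 57.1) = -38.6 / -1.12703 = 34.25

34.25 degC


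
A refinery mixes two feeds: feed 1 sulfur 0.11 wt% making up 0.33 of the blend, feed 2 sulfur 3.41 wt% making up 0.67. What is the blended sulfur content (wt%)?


Linear sulfur blending: S_blend = x1*S1 + x2*S2
Contribution 1: 0.33 * 0.11 = 0.0363 wt%
Contribution 2: 0.67 * 3.41 = 2.2847 wt%
S_blend = 0.0363 + 2.2847 = 2.321

2.321 wt%


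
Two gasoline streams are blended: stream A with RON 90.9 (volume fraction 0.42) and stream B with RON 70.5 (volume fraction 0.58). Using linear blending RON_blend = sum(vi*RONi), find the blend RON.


Linear blending: RON_blend = sum(vi * RONi)
Contribution 1: 0.42 * 90.9 = 38.178
Contribution 2: 0.58 * 70.5 = 40.89
RON_blend = 38.178 + 40.89 = 79.068

79.068


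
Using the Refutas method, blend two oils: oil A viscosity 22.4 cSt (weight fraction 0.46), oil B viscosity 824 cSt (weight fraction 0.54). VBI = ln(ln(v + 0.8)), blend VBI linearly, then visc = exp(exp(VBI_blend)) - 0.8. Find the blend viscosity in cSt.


Refutas method: VBN_i = 14.534*ln(ln(visc_i + 0.8)) + 10.975, blended linearly by mass fraction; since VBN is linear in VBI_i = ln(ln(visc_i + 0.8)) and the fractions sum to 1, blend VBI directly: visc = exp(exp(VBI_blend)) - 0.8
VBI_1 = ln(ln(22.4 + 0.8)) = 1.14554
VBI_2 = ln(ln(824 + 0.8)) = 1.90436
VBI_blend = 0.46 * 1.14554 + 0.54 * 1.90436 = 1.5553
visc_blend = exp(exp(1.5553)) - 0.8 = 113.2

113.2 cSt


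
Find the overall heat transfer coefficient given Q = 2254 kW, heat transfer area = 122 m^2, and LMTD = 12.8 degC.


From Q = U*A*LMTD, U = Q / (A * LMTD)
U = 2254 / (122 * 12.8) = 2254 / 1561.6 = 1.443

1.443 kW/(m^2*K)


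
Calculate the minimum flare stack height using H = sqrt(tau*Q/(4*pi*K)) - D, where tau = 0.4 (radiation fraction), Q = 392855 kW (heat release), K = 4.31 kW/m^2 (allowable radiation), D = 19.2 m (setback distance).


tau*Q/(4*pi*K) = 0.4 * 392855 / (4 * pi * 4.31) = 2901.38
sqrt(2901.38) = 53.8645
H = 53.8645 - 19.2 = 34.66

34.66 m


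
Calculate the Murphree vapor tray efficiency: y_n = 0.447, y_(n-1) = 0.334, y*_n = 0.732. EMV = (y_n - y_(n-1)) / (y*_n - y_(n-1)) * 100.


Murphree vapor efficiency: EMV = (y_n - y_(n-1)) / (y*_n - y_(n-1)) * 100
EMV = (0.447 - 0.334) / (0.732 - 0.334) * 100 = 0.113 / 0.398 * 100 = 28.39

28.39 %


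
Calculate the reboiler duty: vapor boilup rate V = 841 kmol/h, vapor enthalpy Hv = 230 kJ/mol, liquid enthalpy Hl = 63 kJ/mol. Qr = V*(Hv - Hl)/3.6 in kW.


Qr = 841 * (230 - 63) / 3.6 = 841 * 167 / 3.6 = 39010

39010 kW


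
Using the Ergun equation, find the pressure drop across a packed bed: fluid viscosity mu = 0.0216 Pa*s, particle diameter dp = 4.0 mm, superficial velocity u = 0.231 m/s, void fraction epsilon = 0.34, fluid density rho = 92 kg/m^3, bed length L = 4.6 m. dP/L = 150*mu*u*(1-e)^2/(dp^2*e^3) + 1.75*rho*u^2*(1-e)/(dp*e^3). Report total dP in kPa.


dp = 4.0 mm = 0.004 m
Viscous term = 150*0.0216*0.231*(1-0.34)^2 / (0.004^2*0.34^3) = 518428
Inertial term = 1.75*92*0.231^2*(1-0.34) / (0.004*0.34^3) = 36065.9
dP/L = 518428 + 36065.9 = 554494 Pa/m
dP = 554494 * 4.6 / 1000 = 2551 kPa

2551 kPa


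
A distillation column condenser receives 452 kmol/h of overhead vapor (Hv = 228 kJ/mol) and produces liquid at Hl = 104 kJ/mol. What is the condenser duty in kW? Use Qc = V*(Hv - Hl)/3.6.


Qc = 452 * (228 - 104) / 3.6 = 452 * 124 / 3.6 = 15570

15570 kW


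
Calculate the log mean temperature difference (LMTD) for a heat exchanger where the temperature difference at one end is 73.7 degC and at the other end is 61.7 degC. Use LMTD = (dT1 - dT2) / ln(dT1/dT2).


LMTD = (dT1 - dT2) / ln(dT1/dT2)
= (73.7 - 61.7) / ln(73.7 / 61.7) = 12 / 0.177719 = 67.52

67.52 degC


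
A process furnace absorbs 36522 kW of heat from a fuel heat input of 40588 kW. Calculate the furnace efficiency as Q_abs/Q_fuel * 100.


Furnace efficiency = Q_absorbed / Q_fuel * 100
= 36522 / 40588 * 100 = 89.98

89.98 %


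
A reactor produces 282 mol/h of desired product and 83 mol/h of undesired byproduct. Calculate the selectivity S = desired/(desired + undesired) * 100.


Selectivity = desired / (desired + undesired) * 100
Total products = 282 + 83 = 365 mol/h
S = 282 / 365 * 100
= 0.7726 * 100
= 77.26 %

77.26 %


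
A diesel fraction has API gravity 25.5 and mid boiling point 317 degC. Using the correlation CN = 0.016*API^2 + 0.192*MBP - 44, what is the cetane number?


CN = 0.016 * 25.5^2 + 0.192 * 317 - 44
CN = 10.404 + 60.864 - 44 = 27.268

27.268


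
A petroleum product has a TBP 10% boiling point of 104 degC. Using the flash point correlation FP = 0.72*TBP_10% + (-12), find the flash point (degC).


FP = 0.72 * 104 + (-12) = 62.88

62.88 degC


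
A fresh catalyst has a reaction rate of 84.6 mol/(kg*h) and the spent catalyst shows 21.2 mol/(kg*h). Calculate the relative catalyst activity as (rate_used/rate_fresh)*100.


Activity (%) = (rate_used / rate_fresh) * 100
rate_used = 21.2, rate_fresh = 84.6
= (21.2 / 84.6) * 100
= 0.2506 * 100 = 25.06

25.06 %


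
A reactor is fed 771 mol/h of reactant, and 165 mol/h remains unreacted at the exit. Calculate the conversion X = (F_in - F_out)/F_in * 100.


X = (F_in - F_out) / F_in * 100
Moles reacted = 771 - 165 = 606
X = 606 / 771 * 100
= 0.7860 * 100
= 78.60 %

78.60 %


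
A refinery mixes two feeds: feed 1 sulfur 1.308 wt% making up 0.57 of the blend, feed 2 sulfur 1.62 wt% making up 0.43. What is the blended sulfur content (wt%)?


Linear sulfur blending: S_blend = x1*S1 + x2*S2
Contribution 1: 0.57 * 1.308 = 0.74556 wt%
Contribution 2: 0.43 * 1.62 = 0.6966 wt%
S_blend = 0.74556 + 0.6966 = 1.44216

1.44216 wt%


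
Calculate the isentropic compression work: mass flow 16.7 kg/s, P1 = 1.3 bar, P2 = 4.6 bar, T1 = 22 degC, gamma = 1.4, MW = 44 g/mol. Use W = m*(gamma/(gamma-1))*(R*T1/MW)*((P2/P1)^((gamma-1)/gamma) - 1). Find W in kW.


Isentropic work: W = m*(gamma/(gamma-1))*(R*T1/MW)*((P2/P1)^((gamma-1)/gamma) - 1)
T1 = 22 + 273.15 = 295.15 K
Pressure ratio = 4.6 / 1.3 = 3.53846
Exponent = (1.4 - 1)/1.4 = 0.285714
(P2/P1)^exp - 1 = 3.53846^0.285714 - 1 = 0.434841
W = 16.7 * 1.4 / 0.4 * 8.314 * 295.15 / 44 * 0.434841 = 1417

1417 kW


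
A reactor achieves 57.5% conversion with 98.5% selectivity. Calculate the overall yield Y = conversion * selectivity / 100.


Overall yield = conversion (%) * selectivity (%) / 100
Conversion = 57.5%, Selectivity = 98.5%
Y = 57.5 * 98.5 / 100
= 56.6375 %

56.6375 %


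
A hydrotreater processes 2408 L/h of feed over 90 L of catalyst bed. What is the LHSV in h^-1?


LHSV = volumetric feed rate / catalyst volume
= 2408 L/h / 90 L
= 26.76 h^-1

26.76 h^-1


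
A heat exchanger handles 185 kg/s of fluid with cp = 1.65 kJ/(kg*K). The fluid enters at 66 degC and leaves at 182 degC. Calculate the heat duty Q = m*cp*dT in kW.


Q = m_dot * cp * delta_T
delta_T = 182 - 66 = 116 K
Q = 185 * 1.65 * 116
= 305.25 * 116
= 35409 kW

35409 kW


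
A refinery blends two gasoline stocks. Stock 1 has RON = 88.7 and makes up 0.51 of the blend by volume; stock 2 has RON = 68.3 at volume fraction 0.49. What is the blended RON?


Linear blending: RON_blend = sum(vi * RONi)
Contribution 1: 0.51 * 88.7 = 45.237
Contribution 2: 0.49 * 68.3 = 33.467
RON_blend = 45.237 + 33.467 = 78.704

78.704


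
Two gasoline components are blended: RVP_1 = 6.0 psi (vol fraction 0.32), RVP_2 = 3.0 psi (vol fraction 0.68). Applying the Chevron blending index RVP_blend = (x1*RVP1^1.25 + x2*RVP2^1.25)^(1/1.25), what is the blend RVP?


Chevron index: RVP_blend = (sum xi*RVPi^1.25)^(1/1.25)
RVP^1.25 terms: 0.32 * 6.0^1.25 + 0.68 * 3.0^1.25 = 5.68975
RVP_blend = 5.68975^(1/1.25) = 4.019

4.019 psi


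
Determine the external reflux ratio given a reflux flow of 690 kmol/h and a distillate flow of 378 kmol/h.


Reflux ratio definition: R = L / D (liquid returned / distillate withdrawn)
L = 690 kmol/h, D = 378 kmol/h
R = 690 / 378 = 1.825

1.825


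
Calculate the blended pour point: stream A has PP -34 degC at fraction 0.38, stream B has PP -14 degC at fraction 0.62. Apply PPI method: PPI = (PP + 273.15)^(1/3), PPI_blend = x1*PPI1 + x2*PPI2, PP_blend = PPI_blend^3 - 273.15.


PPI_1 = (-34 + 273.15)^(1/3) = 6.20712
PPI_2 = (-14 + 273.15)^(1/3) = 6.375541
PPI_blend = 0.38 * 6.20712 + 0.62 * 6.375541 = 6.311541
PP_blend = 6.311541^3 - 273.15 = 251.4237 - 273.15 = -21.73

-21.73 degC


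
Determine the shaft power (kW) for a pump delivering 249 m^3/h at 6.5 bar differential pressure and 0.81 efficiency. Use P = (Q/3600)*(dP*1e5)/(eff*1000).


Q = 249 / 3600 = 0.0691667 m^3/s
P = 0.0691667 * (6.5 * 1e5) / 0.81 / 1000 = 55.50

55.50 kW


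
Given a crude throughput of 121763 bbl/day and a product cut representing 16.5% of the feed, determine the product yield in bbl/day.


Crude throughput = 121763 bbl/day
Fraction yield = 16.5%
yield = throughput * fraction / 100
yield = 121763 * 16.5 / 100 = 20090.895

20090.895 bbl/day


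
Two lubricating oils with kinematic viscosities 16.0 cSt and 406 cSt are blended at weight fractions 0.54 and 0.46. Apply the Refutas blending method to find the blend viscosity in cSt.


Refutas method: VBN_i = 14.534*ln(ln(visc_i + 0.8)) + 10.975, blended linearly by mass fraction; since VBN is linear in VBI_i = ln(ln(visc_i + 0.8)) and the fractions sum to 1, blend VBI directly: visc = exp(exp(VBI_blend)) - 0.8
VBI_1 = ln(ln(16.0 + 0.8)) = 1.03723
VBI_2 = ln(ln(406 + 0.8)) = 1.79315
VBI_blend = 0.54 * 1.03723 + 0.46 * 1.79315 = 1.38495
visc_blend = exp(exp(1.38495)) - 0.8 = 53.51

53.51 cSt


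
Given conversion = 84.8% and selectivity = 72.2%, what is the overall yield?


Overall yield = conversion (%) * selectivity (%) / 100
Conversion = 84.8%, Selectivity = 72.2%
Y = 84.8 * 72.2 / 100
= 61.2256 %

61.2256 %
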